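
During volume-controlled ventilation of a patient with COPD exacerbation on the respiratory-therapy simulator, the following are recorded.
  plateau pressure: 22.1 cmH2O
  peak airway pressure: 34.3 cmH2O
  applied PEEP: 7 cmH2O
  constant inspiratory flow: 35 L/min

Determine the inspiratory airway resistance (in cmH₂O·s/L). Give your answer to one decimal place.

Flow: 35 L/min ÷ 60 = 0.5833 L/s.
Raw = (PIP − Pplat) / flow = (34.3 − 22.1) / 0.5833 = 12.2 / 0.5833 = 20.915 cmH2O·s/L.

20.9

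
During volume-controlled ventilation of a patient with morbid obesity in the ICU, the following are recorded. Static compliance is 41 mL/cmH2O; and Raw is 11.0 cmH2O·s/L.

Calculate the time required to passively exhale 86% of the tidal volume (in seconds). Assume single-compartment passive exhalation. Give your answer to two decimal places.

0.89

τ = R × C = 11.0 × 41 mL/cmH2O = 11.0 × 0.041 L/cmH2O = 0.451 s.
Exhaled fraction f = 1 − e^(−t/τ) → t = −τ·ln(1 − f) = −0.451·ln(0.14) = 0.8867 s.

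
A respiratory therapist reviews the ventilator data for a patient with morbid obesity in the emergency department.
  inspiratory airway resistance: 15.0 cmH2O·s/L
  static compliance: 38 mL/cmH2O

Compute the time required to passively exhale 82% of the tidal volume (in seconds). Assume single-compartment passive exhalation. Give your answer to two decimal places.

τ = R × C = 15.0 × 38 mL/cmH2O = 15.0 × 0.038 L/cmH2O = 0.57 s.
Exhaled fraction f = 1 − e^(−t/τ) → t = −τ·ln(1 − f) = −0.57·ln(0.18) = 0.9774 s.

0.98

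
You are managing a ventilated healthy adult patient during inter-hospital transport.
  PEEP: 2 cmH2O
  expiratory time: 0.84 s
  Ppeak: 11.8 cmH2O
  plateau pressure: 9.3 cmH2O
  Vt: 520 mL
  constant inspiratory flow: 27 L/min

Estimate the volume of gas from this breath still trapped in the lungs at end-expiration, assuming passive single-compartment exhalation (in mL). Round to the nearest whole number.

Flow: 27 L/min ÷ 60 = 0.45 L/s.
R = (PIP − Pplat)/V̇ = (11.8 − 9.3) / 0.45 = 2.5/0.45 = 5.556 cmH2O·s/L.
C = Vt/(Pplat − PEEP) = 520.0 / (9.3 − 2) = 520.0/7.3 = 71.233 mL/cmH2O.
τ = R × C = 5.556 × 0.07123 L/cmH2O = 0.3958 s.
Fraction remaining = e^(−Te/τ) = e^(−0.84/0.3958) = 0.1198.
Trapped volume = 520.0 × 0.1198 = 62.296 mL.

62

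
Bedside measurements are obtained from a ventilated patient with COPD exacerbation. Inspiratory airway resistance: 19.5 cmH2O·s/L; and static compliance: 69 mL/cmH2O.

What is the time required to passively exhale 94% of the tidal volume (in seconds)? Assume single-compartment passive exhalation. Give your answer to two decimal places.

3.79

τ = R × C = 19.5 × 69 mL/cmH2O = 19.5 × 0.069 L/cmH2O = 1.346 s.
Exhaled fraction f = 1 − e^(−t/τ) → t = −τ·ln(1 − f) = −1.346·ln(0.06) = 3.787 s.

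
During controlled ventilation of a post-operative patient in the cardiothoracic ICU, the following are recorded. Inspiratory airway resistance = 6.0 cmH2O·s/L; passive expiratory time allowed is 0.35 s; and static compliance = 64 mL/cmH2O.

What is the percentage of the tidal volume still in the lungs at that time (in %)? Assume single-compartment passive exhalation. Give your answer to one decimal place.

40.2

τ = R × C = 6.0 × 64 mL/cmH2O = 6.0 × 0.064 L/cmH2O = 0.384 s.
Passive exhalation: V(t)/V₀ = e^(−t/τ) = e^(−0.35/0.384) = 0.4019.
Fraction remaining = 0.4019 → 40.19%.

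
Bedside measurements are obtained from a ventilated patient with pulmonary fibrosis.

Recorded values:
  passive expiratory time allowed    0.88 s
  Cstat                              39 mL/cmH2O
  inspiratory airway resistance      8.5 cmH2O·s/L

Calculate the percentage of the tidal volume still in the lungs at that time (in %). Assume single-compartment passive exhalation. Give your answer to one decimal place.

7.0

τ = R × C = 8.5 × 39 mL/cmH2O = 8.5 × 0.039 L/cmH2O = 0.3315 s.
Passive exhalation: V(t)/V₀ = e^(−t/τ) = e^(−0.88/0.3315) = 0.07033.
Fraction remaining = 0.07033 → 7.033%.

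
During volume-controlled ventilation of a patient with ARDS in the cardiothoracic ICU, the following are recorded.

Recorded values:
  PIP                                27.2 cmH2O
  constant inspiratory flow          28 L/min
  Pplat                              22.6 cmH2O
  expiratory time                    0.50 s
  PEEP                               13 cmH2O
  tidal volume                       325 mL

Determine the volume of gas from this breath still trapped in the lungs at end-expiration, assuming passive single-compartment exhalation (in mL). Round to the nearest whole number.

73

Flow: 28 L/min ÷ 60 = 0.4667 L/s.
R = (PIP − Pplat)/V̇ = (27.2 − 22.6) / 0.4667 = 4.6/0.4667 = 9.856 cmH2O·s/L.
C = Vt/(Pplat − PEEP) = 325.0 / (22.6 − 13) = 325.0/9.6 = 33.854 mL/cmH2O.
τ = R × C = 9.856 × 0.03385 L/cmH2O = 0.3336 s.
Fraction remaining = e^(−Te/τ) = e^(−0.50/0.3336) = 0.2234.
Trapped volume = 325.0 × 0.2234 = 72.605 mL.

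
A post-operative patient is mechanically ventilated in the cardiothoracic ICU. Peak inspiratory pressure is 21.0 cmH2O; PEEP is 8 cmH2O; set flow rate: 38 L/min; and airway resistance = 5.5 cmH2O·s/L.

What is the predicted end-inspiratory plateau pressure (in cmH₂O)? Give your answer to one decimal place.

17.5

Flow: 38 L/min ÷ 60 = 0.6333 L/s.
Pplat = PIP − Raw × flow = 21.0 − 5.5 × 0.6333 = 21.0 − 3.483 = 17.517 cmH2O.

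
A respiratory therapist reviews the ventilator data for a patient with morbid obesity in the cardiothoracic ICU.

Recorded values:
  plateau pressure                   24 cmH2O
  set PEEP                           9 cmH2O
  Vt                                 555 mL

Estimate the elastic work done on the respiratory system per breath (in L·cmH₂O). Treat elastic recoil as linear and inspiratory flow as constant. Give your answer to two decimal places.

Elastic work ≈ ½ × (Pplat − PEEP) × Vt = 0.5 × (24 − 9) × 0.555 L = 0.5 × 15.0 × 0.555 = 4.163 L·cmH2O.

4.16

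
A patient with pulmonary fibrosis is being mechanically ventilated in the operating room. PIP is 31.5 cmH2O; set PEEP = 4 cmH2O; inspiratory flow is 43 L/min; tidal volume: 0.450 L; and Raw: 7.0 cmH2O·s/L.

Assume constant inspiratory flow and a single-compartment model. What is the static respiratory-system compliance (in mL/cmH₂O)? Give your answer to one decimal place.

20.0

Flow: 43 L/min ÷ 60 = 0.7167 L/s.
Equation of motion (constant flow): PIP = Vt/C + R·V̇ + PEEP.
Vt/C = PIP − R·V̇ − PEEP = 31.5 − 7.0×0.7167 − 4 = 31.5 − 5.017 − 4 = 22.483 cmH2O.
C = Vt / 22.483 = 450 / 22.483 = 20.015 mL/cmH2O.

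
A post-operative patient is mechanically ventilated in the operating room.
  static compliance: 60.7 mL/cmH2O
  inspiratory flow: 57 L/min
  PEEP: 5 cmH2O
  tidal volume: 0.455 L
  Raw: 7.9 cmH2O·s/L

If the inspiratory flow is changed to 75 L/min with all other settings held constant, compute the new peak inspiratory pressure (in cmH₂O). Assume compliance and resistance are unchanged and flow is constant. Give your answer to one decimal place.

22.4

Flow: 57 L/min ÷ 60 = 0.95 L/s.
New flow: 75 L/min ÷ 60 = 1.25 L/s.
PIP = Vt/C + R·V̇ + PEEP (constant-flow equation of motion).
Only the resistive term changes: ΔPIP = R × ΔV̇ = 7.9 × (1.25 − 0.95) = 7.9 × 0.3 = 2.37 cmH2O.
Original PIP = 455/60.7 + 7.9×0.95 + 5 = 20.001 cmH2O; new PIP = 20.001 + (2.37) = 22.371 cmH2O.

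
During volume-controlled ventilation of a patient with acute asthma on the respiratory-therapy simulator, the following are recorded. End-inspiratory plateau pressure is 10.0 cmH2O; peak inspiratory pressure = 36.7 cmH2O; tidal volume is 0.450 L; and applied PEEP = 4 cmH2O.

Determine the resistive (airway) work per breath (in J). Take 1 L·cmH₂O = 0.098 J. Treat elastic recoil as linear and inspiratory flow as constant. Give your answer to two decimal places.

With constant inspiratory flow the resistive pressure is constant at PIP − Pplat = 36.7 − 10.0 = 26.7 cmH2O, so resistive work = 26.7 × 0.450 = 12.015 L·cmH2O.
× 0.098 J/(L·cmH2O) → 1.177 J.

1.18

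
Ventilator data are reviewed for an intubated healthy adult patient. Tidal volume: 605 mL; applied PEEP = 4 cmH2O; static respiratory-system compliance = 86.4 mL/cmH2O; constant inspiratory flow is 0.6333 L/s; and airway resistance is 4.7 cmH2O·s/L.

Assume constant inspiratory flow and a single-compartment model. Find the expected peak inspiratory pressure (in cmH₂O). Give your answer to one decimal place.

Equation of motion (constant flow): PIP = Vt/C + R·V̇ + PEEP.
PIP = 605/86.4 + 4.7×0.6333 + 4 = 7.002 + 2.977 + 4 = 13.979 cmH2O.

14.0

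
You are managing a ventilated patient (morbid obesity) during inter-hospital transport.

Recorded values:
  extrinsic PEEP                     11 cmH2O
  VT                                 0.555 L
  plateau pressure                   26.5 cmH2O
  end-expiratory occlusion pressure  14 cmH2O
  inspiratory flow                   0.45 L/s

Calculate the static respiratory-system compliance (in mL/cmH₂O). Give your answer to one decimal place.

44.4

End-expiratory occlusion gives total PEEP = 14 cmH2O (intrinsic PEEP = 14 − 11 = 3). Use total PEEP for the elastic gradient.
Cstat = Vt / (Pplat − PEEPtotal) = 555 / (26.5 − 14) = 555 / 12.5 = 44.4 mL/cmH2O.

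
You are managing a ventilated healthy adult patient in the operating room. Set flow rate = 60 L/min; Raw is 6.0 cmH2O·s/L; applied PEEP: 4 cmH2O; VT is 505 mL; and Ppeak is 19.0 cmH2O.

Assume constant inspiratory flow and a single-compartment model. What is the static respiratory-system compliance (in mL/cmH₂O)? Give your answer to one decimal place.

Flow: 60 L/min ÷ 60 = 1 L/s.
Equation of motion (constant flow): PIP = Vt/C + R·V̇ + PEEP.
Vt/C = PIP − R·V̇ − PEEP = 19.0 − 6.0×1 − 4 = 19.0 − 6.0 − 4 = 9.0 cmH2O.
C = Vt / 9.0 = 505 / 9.0 = 56.111 mL/cmH2O.

56.1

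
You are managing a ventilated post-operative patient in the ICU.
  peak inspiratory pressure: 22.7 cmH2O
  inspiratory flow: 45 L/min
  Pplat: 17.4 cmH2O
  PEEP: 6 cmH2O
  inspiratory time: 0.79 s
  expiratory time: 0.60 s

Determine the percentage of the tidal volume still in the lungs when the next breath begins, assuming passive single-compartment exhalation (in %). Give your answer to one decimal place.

19.5

Flow: 45 L/min ÷ 60 = 0.75 L/s.
Vt = flow × Ti = 0.75 L/s × 0.79 s × 1000 mL/L = 592.5 mL.
R = (PIP − Pplat)/V̇ = (22.7 − 17.4) / 0.75 = 5.3/0.75 = 7.067 cmH2O·s/L.
C = Vt/(Pplat − PEEP) = 592.5 / (17.4 − 6) = 592.5/11.4 = 51.974 mL/cmH2O.
τ = R × C = 7.067 × 0.05197 L/cmH2O = 0.3673 s.
Fraction remaining at end-expiration = e^(−Te/τ) = e^(−0.60/0.3673) = 0.1952 → 19.52%.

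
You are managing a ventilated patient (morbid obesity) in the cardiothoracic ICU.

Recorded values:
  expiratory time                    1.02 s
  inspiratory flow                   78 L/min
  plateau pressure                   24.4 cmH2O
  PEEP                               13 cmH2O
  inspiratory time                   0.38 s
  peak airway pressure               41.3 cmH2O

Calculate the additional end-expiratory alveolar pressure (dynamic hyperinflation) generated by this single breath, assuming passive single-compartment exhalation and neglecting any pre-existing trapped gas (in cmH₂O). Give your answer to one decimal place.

1.9

Flow: 78 L/min ÷ 60 = 1.3 L/s.
Vt = flow × Ti = 1.3 L/s × 0.38 s × 1000 mL/L = 494.0 mL.
R = (PIP − Pplat)/V̇ = (41.3 − 24.4) / 1.3 = 16.9/1.3 = 13.0 cmH2O·s/L.
C = Vt/(Pplat − PEEP) = 494.0 / (24.4 − 13) = 494.0/11.4 = 43.333 mL/cmH2O.
τ = R × C = 13.0 × 0.04333 L/cmH2O = 0.5633 s.
Fraction remaining = e^(−Te/τ) = e^(−1.02/0.5633) = 0.1635; trapped volume = 494.0 × 0.1635 = 80.769 mL.
Additional alveolar pressure from trapping ≈ V_trapped / C = 80.769 / 43.333 = 1.864 cmH2O.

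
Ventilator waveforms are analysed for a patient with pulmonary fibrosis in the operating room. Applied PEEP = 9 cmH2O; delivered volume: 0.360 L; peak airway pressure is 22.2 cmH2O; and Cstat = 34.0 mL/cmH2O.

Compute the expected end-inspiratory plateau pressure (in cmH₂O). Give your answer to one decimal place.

Pplat = PEEP + Vt / Cstat = 9 + 360 / 34.0 = 9 + 10.588 = 19.588 cmH2O.

19.6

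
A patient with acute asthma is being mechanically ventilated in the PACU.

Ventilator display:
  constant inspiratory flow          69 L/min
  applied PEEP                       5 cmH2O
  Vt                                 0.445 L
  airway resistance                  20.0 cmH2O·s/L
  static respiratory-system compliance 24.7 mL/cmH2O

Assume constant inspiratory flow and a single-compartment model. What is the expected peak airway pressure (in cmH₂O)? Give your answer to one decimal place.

46.0

Flow: 69 L/min ÷ 60 = 1.15 L/s.
Equation of motion (constant flow): PIP = Vt/C + R·V̇ + PEEP.
PIP = 445/24.7 + 20.0×1.15 + 5 = 18.016 + 23.0 + 5 = 46.016 cmH2O.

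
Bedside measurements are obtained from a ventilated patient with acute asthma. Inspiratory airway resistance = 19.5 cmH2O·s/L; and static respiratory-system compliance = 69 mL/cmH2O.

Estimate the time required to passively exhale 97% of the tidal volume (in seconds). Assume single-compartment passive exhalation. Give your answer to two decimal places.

4.72

τ = R × C = 19.5 × 69 mL/cmH2O = 19.5 × 0.069 L/cmH2O = 1.346 s.
Exhaled fraction f = 1 − e^(−t/τ) → t = −τ·ln(1 − f) = −1.346·ln(0.03) = 4.72 s.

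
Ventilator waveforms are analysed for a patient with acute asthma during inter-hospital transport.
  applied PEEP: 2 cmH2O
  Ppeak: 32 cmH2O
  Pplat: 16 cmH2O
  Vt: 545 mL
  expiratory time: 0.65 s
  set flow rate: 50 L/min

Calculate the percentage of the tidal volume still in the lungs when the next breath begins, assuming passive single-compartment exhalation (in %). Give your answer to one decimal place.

41.9

Flow: 50 L/min ÷ 60 = 0.8333 L/s.
R = (PIP − Pplat)/V̇ = (32 − 16) / 0.8333 = 16.0/0.8333 = 19.201 cmH2O·s/L.
C = Vt/(Pplat − PEEP) = 545.0 / (16 − 2) = 545.0/14.0 = 38.929 mL/cmH2O.
τ = R × C = 19.201 × 0.03893 L/cmH2O = 0.7475 s.
Fraction remaining at end-expiration = e^(−Te/τ) = e^(−0.65/0.7475) = 0.4191 → 41.91%.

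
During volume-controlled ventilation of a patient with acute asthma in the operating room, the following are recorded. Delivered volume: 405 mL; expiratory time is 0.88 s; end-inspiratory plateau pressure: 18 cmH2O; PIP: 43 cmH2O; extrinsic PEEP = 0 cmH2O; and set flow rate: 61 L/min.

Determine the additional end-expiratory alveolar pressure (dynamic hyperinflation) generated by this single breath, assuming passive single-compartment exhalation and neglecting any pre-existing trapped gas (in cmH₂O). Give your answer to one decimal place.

Flow: 61 L/min ÷ 60 = 1.0167 L/s.
R = (PIP − Pplat)/V̇ = (43 − 18) / 1.0167 = 25.0/1.0167 = 24.589 cmH2O·s/L.
C = Vt/(Pplat − PEEP) = 405.0 / (18 − 0) = 405.0/18.0 = 22.5 mL/cmH2O.
τ = R × C = 24.589 × 0.0225 L/cmH2O = 0.5533 s.
Fraction remaining = e^(−Te/τ) = e^(−0.88/0.5533) = 0.2038; trapped volume = 405.0 × 0.2038 = 82.539 mL.
Additional alveolar pressure from trapping ≈ V_trapped / C = 82.539 / 22.5 = 3.668 cmH2O.

3.7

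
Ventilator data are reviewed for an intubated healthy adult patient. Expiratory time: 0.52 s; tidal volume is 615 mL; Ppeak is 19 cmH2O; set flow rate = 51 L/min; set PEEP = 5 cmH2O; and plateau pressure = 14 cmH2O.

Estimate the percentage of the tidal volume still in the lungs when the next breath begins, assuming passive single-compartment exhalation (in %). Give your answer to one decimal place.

Flow: 51 L/min ÷ 60 = 0.85 L/s.
R = (PIP − Pplat)/V̇ = (19 − 14) / 0.85 = 5.0/0.85 = 5.882 cmH2O·s/L.
C = Vt/(Pplat − PEEP) = 615.0 / (14 − 5) = 615.0/9.0 = 68.333 mL/cmH2O.
τ = R × C = 5.882 × 0.06833 L/cmH2O = 0.4019 s.
Fraction remaining at end-expiration = e^(−Te/τ) = e^(−0.52/0.4019) = 0.2742 → 27.42%.

27.4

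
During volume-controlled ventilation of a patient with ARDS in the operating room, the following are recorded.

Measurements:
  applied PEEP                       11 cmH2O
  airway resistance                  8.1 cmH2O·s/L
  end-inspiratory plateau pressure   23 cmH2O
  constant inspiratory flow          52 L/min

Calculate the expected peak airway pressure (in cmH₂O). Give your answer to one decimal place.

30.0

Flow: 52 L/min ÷ 60 = 0.8667 L/s.
PIP = Pplat + Raw × flow = 23 + 8.1 × 0.8667 = 23 + 7.02 = 30.02 cmH2O.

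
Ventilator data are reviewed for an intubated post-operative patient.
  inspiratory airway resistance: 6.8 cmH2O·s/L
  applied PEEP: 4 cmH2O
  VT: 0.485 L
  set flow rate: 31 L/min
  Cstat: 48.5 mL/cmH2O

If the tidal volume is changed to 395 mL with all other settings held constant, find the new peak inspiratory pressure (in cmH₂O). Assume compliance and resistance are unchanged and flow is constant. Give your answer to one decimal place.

15.7

Flow: 31 L/min ÷ 60 = 0.5167 L/s.
PIP = Vt/C + R·V̇ + PEEP (constant-flow equation of motion).
Only the elastic term changes: ΔPIP = ΔVt / C = (395 − 485) / 48.5 = -1.856 cmH2O.
Original PIP = 485/48.5 + 6.8×0.5167 + 4 = 17.514 cmH2O; new PIP = 17.514 + (-1.856) = 15.658 cmH2O.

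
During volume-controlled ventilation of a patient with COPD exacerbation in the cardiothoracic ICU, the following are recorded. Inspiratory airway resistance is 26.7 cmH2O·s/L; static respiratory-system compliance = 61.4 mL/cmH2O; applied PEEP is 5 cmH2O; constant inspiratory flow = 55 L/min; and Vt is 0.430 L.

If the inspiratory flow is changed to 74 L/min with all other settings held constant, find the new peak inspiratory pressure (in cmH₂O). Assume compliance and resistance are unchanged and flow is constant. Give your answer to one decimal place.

44.9

Flow: 55 L/min ÷ 60 = 0.9167 L/s.
New flow: 74 L/min ÷ 60 = 1.2333 L/s.
PIP = Vt/C + R·V̇ + PEEP (constant-flow equation of motion).
Only the resistive term changes: ΔPIP = R × ΔV̇ = 26.7 × (1.2333 − 0.9167) = 26.7 × 0.3166 = 8.453 cmH2O.
Original PIP = 430/61.4 + 26.7×0.9167 + 5 = 36.479 cmH2O; new PIP = 36.479 + (8.453) = 44.932 cmH2O.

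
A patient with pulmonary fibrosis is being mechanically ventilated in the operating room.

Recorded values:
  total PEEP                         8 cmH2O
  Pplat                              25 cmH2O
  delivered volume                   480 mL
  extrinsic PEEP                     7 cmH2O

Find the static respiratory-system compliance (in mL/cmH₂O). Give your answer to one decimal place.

End-expiratory occlusion gives total PEEP = 8 cmH2O (intrinsic PEEP = 8 − 7 = 1). Use total PEEP for the elastic gradient.
Cstat = Vt / (Pplat − PEEPtotal) = 480 / (25 − 8) = 480 / 17.0 = 28.235 mL/cmH2O.

28.2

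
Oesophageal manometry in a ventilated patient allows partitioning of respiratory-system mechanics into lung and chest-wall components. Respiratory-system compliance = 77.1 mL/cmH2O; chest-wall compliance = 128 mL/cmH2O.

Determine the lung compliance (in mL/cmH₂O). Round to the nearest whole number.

194

1/CL = 1/Crs − 1/Ccw.
1/CL = 1/77.1 − 1/128 = 0.005158.
CL = 193.87 mL/cmH2O.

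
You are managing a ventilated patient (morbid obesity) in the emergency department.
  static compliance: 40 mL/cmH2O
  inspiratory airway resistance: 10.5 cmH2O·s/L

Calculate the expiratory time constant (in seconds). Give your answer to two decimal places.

0.42

τ = R × C = 10.5 × 40 mL/cmH2O = 10.5 × 0.040 L/cmH2O = 0.42 s.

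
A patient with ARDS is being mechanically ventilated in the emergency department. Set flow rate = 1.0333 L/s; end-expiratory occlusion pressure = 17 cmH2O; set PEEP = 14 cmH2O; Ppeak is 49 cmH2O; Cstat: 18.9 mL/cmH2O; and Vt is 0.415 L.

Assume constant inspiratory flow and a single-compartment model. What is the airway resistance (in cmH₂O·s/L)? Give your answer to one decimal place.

9.7

Total PEEP = 17 cmH2O (set 14 + intrinsic 3); this is the baseline alveolar pressure.
Equation of motion (constant flow): PIP = Vt/C + R·V̇ + PEEP.
R·V̇ = PIP − Vt/C − PEEP = 49 − 415/18.9 − 17 = 49 − 21.958 − 17 = 10.042 cmH2O.
R = 10.042 / 1.0333 = 9.718 cmH2O·s/L.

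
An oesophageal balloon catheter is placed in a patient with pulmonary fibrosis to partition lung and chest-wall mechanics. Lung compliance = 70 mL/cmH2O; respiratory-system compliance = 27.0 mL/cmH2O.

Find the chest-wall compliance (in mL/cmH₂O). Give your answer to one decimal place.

1/Ccw = 1/Crs − 1/CL.
1/Ccw = 1/27.0 − 1/70 = 0.02275.
Ccw = 43.956 mL/cmH2O.

44.0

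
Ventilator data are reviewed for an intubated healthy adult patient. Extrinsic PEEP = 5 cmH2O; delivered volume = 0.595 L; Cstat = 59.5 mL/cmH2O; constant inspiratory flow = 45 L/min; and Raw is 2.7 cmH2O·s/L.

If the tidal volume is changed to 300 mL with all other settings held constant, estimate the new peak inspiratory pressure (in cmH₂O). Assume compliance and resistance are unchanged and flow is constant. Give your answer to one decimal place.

Flow: 45 L/min ÷ 60 = 0.75 L/s.
PIP = Vt/C + R·V̇ + PEEP (constant-flow equation of motion).
Only the elastic term changes: ΔPIP = ΔVt / C = (300 − 595) / 59.5 = -4.958 cmH2O.
Original PIP = 595/59.5 + 2.7×0.75 + 5 = 17.025 cmH2O; new PIP = 17.025 + (-4.958) = 12.067 cmH2O.

12.1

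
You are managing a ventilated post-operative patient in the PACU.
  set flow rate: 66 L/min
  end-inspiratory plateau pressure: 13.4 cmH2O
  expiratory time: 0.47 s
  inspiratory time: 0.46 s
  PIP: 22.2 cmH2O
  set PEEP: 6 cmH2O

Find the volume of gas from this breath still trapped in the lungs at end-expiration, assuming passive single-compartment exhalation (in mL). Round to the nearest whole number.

214

Flow: 66 L/min ÷ 60 = 1.1 L/s.
Vt = flow × Ti = 1.1 L/s × 0.46 s × 1000 mL/L = 506.0 mL.
R = (PIP − Pplat)/V̇ = (22.2 − 13.4) / 1.1 = 8.8/1.1 = 8.0 cmH2O·s/L.
C = Vt/(Pplat − PEEP) = 506.0 / (13.4 − 6) = 506.0/7.4 = 68.378 mL/cmH2O.
τ = R × C = 8.0 × 0.06838 L/cmH2O = 0.547 s.
Fraction remaining = e^(−Te/τ) = e^(−0.47/0.547) = 0.4235.
Trapped volume = 506.0 × 0.4235 = 214.29 mL.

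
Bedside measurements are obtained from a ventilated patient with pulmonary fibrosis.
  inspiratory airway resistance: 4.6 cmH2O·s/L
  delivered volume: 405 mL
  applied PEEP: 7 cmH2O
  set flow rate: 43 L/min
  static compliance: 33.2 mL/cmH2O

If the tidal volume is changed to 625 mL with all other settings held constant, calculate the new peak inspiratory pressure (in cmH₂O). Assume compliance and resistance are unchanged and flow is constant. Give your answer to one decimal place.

Flow: 43 L/min ÷ 60 = 0.7167 L/s.
PIP = Vt/C + R·V̇ + PEEP (constant-flow equation of motion).
Only the elastic term changes: ΔPIP = ΔVt / C = (625 − 405) / 33.2 = 6.627 cmH2O.
Original PIP = 405/33.2 + 4.6×0.7167 + 7 = 22.496 cmH2O; new PIP = 22.496 + (6.627) = 29.123 cmH2O.

29.1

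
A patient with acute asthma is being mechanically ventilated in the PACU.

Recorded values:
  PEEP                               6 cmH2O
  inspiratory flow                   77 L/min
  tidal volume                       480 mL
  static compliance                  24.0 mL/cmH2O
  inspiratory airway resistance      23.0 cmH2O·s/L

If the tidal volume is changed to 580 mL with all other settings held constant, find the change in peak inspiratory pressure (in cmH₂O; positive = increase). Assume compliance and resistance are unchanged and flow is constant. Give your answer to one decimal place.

PIP = Vt/C + R·V̇ + PEEP (constant-flow equation of motion).
Only the elastic term changes: ΔPIP = ΔVt / C = (580 − 480) / 24.0 = 4.167 cmH2O.

4.2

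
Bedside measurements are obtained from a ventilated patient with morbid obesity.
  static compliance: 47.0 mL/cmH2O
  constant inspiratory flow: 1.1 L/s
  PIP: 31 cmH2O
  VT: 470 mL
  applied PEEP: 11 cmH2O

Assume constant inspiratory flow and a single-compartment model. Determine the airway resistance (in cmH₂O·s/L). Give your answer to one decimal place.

Equation of motion (constant flow): PIP = Vt/C + R·V̇ + PEEP.
R·V̇ = PIP − Vt/C − PEEP = 31 − 470/47.0 − 11 = 31 − 10.0 − 11 = 10.0 cmH2O.
R = 10.0 / 1.1 = 9.091 cmH2O·s/L.

9.1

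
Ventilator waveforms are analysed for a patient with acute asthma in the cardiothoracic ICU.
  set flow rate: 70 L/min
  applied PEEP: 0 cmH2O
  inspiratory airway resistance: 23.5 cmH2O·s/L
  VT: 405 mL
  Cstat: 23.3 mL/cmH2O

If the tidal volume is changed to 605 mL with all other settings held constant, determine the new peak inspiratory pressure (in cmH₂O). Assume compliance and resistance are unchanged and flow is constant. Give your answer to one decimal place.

Flow: 70 L/min ÷ 60 = 1.1667 L/s.
PIP = Vt/C + R·V̇ + PEEP (constant-flow equation of motion).
Only the elastic term changes: ΔPIP = ΔVt / C = (605 − 405) / 23.3 = 8.584 cmH2O.
Original PIP = 405/23.3 + 23.5×1.1667 + 0 = 44.799 cmH2O; new PIP = 44.799 + (8.584) = 53.383 cmH2O.

53.4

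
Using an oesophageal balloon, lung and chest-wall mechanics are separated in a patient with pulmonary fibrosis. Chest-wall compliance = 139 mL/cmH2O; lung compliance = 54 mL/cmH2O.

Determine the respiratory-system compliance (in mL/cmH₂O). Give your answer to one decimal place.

38.9

Lung and chest wall are elastances in series: 1/Crs = 1/CL + 1/Ccw.
1/Crs = 1/54 + 1/139 = 0.02571.
Crs = 38.895 mL/cmH2O.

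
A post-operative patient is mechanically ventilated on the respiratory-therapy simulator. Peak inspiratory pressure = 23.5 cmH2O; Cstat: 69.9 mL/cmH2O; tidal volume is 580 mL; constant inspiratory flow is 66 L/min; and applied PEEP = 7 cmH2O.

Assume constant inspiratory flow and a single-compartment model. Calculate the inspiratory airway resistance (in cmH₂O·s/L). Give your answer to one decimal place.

7.5

Flow: 66 L/min ÷ 60 = 1.1 L/s.
Equation of motion (constant flow): PIP = Vt/C + R·V̇ + PEEP.
R·V̇ = PIP − Vt/C − PEEP = 23.5 − 580/69.9 − 7 = 23.5 − 8.298 − 7 = 8.202 cmH2O.
R = 8.202 / 1.1 = 7.456 cmH2O·s/L.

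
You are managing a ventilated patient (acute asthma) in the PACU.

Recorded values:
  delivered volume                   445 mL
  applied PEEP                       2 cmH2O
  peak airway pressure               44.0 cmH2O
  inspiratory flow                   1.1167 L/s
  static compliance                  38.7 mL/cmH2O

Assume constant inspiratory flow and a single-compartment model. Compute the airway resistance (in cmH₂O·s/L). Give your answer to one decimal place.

27.3

Equation of motion (constant flow): PIP = Vt/C + R·V̇ + PEEP.
R·V̇ = PIP − Vt/C − PEEP = 44.0 − 445/38.7 − 2 = 44.0 − 11.499 − 2 = 30.501 cmH2O.
R = 30.501 / 1.1167 = 27.314 cmH2O·s/L.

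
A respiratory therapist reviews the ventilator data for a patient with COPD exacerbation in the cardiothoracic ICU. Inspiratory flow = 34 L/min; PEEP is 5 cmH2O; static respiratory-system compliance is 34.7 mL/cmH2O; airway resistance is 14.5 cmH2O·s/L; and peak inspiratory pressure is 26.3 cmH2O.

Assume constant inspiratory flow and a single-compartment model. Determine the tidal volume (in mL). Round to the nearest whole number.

454

Flow: 34 L/min ÷ 60 = 0.5667 L/s.
Equation of motion (constant flow): PIP = Vt/C + R·V̇ + PEEP.
Vt/C = PIP − R·V̇ − PEEP = 26.3 − 8.217 − 5 = 13.083 cmH2O.
Vt = C × 13.083 = 34.7 × 13.083 = 453.98 mL.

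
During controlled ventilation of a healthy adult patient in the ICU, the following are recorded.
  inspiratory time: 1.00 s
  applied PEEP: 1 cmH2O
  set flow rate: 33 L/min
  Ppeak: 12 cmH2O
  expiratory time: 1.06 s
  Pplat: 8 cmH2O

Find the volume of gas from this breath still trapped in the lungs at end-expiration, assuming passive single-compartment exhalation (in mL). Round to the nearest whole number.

86

Flow: 33 L/min ÷ 60 = 0.55 L/s.
Vt = flow × Ti = 0.55 L/s × 1.00 s × 1000 mL/L = 550.0 mL.
R = (PIP − Pplat)/V̇ = (12 − 8) / 0.55 = 4.0/0.55 = 7.273 cmH2O·s/L.
C = Vt/(Pplat − PEEP) = 550.0 / (8 − 1) = 550.0/7.0 = 78.571 mL/cmH2O.
τ = R × C = 7.273 × 0.07857 L/cmH2O = 0.5714 s.
Fraction remaining = e^(−Te/τ) = e^(−1.06/0.5714) = 0.1564.
Trapped volume = 550.0 × 0.1564 = 86.02 mL.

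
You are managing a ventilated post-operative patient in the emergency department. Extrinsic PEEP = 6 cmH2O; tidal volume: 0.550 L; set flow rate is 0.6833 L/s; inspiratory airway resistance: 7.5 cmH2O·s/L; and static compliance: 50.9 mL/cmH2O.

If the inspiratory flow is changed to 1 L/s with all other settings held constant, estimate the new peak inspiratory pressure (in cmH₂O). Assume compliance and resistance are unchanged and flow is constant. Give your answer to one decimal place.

24.3

PIP = Vt/C + R·V̇ + PEEP (constant-flow equation of motion).
Only the resistive term changes: ΔPIP = R × ΔV̇ = 7.5 × (1 − 0.6833) = 7.5 × 0.3167 = 2.375 cmH2O.
Original PIP = 550/50.9 + 7.5×0.6833 + 6 = 21.93 cmH2O; new PIP = 21.93 + (2.375) = 24.305 cmH2O.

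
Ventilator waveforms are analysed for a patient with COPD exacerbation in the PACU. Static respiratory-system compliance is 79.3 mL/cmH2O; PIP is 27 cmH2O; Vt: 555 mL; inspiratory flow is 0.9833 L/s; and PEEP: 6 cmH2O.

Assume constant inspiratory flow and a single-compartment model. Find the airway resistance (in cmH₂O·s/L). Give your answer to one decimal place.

14.2

Equation of motion (constant flow): PIP = Vt/C + R·V̇ + PEEP.
R·V̇ = PIP − Vt/C − PEEP = 27 − 555/79.3 − 6 = 27 − 6.999 − 6 = 14.001 cmH2O.
R = 14.001 / 0.9833 = 14.239 cmH2O·s/L.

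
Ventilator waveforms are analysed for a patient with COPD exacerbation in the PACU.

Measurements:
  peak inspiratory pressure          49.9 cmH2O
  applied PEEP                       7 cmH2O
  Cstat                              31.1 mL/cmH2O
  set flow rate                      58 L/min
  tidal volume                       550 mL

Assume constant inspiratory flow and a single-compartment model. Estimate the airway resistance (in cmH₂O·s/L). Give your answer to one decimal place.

Flow: 58 L/min ÷ 60 = 0.9667 L/s.
Equation of motion (constant flow): PIP = Vt/C + R·V̇ + PEEP.
R·V̇ = PIP − Vt/C − PEEP = 49.9 − 550/31.1 − 7 = 49.9 − 17.685 − 7 = 25.215 cmH2O.
R = 25.215 / 0.9667 = 26.084 cmH2O·s/L.

26.1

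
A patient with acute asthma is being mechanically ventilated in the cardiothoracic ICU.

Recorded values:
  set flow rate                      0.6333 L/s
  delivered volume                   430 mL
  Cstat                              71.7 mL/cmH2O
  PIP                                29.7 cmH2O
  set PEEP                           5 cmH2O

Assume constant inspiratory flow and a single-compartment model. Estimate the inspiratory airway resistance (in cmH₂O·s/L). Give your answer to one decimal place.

Equation of motion (constant flow): PIP = Vt/C + R·V̇ + PEEP.
R·V̇ = PIP − Vt/C − PEEP = 29.7 − 430/71.7 − 5 = 29.7 − 5.997 − 5 = 18.703 cmH2O.
R = 18.703 / 0.6333 = 29.533 cmH2O·s/L.

29.5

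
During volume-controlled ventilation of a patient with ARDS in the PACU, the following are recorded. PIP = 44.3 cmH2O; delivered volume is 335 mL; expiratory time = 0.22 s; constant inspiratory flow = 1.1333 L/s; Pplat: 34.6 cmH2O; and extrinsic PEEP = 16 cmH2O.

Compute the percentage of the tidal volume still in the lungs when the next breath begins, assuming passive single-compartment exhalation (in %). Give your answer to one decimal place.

R = (PIP − Pplat)/V̇ = (44.3 − 34.6) / 1.1333 = 9.7/1.1333 = 8.559 cmH2O·s/L.
C = Vt/(Pplat − PEEP) = 335.0 / (34.6 − 16) = 335.0/18.6 = 18.011 mL/cmH2O.
τ = R × C = 8.559 × 0.01801 L/cmH2O = 0.1541 s.
Fraction remaining at end-expiration = e^(−Te/τ) = e^(−0.22/0.1541) = 0.2399 → 23.99%.

24.0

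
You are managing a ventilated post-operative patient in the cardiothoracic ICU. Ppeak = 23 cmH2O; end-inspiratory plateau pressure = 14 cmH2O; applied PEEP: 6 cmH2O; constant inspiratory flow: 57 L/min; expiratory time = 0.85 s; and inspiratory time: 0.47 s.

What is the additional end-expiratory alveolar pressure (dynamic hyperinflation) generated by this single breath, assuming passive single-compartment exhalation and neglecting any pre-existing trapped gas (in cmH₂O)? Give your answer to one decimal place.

1.6

Flow: 57 L/min ÷ 60 = 0.95 L/s.
Vt = flow × Ti = 0.95 L/s × 0.47 s × 1000 mL/L = 446.5 mL.
R = (PIP − Pplat)/V̇ = (23 − 14) / 0.95 = 9.0/0.95 = 9.474 cmH2O·s/L.
C = Vt/(Pplat − PEEP) = 446.5 / (14 − 6) = 446.5/8.0 = 55.813 mL/cmH2O.
τ = R × C = 9.474 × 0.05581 L/cmH2O = 0.5287 s.
Fraction remaining = e^(−Te/τ) = e^(−0.85/0.5287) = 0.2003; trapped volume = 446.5 × 0.2003 = 89.434 mL.
Additional alveolar pressure from trapping ≈ V_trapped / C = 89.434 / 55.813 = 1.602 cmH2O.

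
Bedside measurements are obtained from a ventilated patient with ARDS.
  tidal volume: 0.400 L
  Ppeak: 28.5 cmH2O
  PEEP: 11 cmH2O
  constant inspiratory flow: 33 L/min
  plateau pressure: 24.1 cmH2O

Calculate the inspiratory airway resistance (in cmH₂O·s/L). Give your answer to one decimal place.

Flow: 33 L/min ÷ 60 = 0.55 L/s.
Raw = (PIP − Pplat) / flow = (28.5 − 24.1) / 0.55 = 4.4 / 0.55 = 8.0 cmH2O·s/L.

8.0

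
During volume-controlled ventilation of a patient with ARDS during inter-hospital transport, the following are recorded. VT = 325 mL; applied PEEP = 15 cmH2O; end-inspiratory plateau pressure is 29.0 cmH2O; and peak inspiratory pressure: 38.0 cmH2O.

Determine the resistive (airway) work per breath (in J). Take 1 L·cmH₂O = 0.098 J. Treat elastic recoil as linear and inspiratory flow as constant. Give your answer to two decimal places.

With constant inspiratory flow the resistive pressure is constant at PIP − Pplat = 38.0 − 29.0 = 9.0 cmH2O, so resistive work = 9.0 × 0.325 = 2.925 L·cmH2O.
× 0.098 J/(L·cmH2O) → 0.2867 J.

0.29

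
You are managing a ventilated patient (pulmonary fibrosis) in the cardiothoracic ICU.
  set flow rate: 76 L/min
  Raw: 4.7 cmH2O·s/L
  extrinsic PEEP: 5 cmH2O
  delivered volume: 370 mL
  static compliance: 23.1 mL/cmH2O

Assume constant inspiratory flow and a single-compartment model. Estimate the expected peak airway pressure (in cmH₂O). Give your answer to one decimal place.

27.0

Flow: 76 L/min ÷ 60 = 1.2667 L/s.
Equation of motion (constant flow): PIP = Vt/C + R·V̇ + PEEP.
PIP = 370/23.1 + 4.7×1.2667 + 5 = 16.017 + 5.953 + 5 = 26.97 cmH2O.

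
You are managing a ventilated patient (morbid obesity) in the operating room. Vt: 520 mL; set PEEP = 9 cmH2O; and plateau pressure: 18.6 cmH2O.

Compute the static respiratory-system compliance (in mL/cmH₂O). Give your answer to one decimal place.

54.2

Cstat = Vt / (Pplat − PEEP) = 520 / (18.6 − 9) = 520 / 9.6 = 54.167 mL/cmH2O.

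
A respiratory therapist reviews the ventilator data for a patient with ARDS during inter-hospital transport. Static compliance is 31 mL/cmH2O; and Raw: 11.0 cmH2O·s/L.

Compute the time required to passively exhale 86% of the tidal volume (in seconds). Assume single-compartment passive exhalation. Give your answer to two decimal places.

τ = R × C = 11.0 × 31 mL/cmH2O = 11.0 × 0.031 L/cmH2O = 0.341 s.
Exhaled fraction f = 1 − e^(−t/τ) → t = −τ·ln(1 − f) = −0.341·ln(0.14) = 0.6704 s.

0.67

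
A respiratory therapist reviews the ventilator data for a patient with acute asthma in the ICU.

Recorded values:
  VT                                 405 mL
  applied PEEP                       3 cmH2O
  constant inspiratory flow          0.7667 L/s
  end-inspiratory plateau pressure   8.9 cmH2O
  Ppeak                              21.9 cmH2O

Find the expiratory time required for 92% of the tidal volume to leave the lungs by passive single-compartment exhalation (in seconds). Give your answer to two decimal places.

R = (PIP − Pplat)/V̇ = (21.9 − 8.9) / 0.7667 = 13.0/0.7667 = 16.956 cmH2O·s/L.
C = Vt/(Pplat − PEEP) = 405.0 / (8.9 − 3) = 405.0/5.9 = 68.644 mL/cmH2O.
τ = R × C = 16.956 × 0.06864 L/cmH2O = 1.164 s.
t = −τ·ln(1 − 0.92) = −1.164·ln(0.08) = 2.94 s.

2.94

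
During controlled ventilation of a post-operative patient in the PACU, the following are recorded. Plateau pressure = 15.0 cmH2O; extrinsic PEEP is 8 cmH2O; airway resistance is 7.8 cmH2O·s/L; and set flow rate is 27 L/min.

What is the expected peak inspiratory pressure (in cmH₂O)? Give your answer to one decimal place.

18.5

Flow: 27 L/min ÷ 60 = 0.45 L/s.
PIP = Pplat + Raw × flow = 15.0 + 7.8 × 0.45 = 15.0 + 3.51 = 18.51 cmH2O.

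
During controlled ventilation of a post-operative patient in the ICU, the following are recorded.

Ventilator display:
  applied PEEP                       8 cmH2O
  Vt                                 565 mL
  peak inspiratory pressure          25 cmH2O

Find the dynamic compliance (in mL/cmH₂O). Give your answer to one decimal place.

Dynamic compliance = Vt / (PIP − PEEP) = 565 / (25 − 8) = 565 / 17.0 = 33.235 mL/cmH2O.

33.2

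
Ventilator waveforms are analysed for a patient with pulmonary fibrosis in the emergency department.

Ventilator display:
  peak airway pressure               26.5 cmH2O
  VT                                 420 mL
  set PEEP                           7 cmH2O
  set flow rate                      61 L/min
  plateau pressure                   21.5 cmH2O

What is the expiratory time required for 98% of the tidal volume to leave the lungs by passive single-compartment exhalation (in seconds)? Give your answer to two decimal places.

0.56

Flow: 61 L/min ÷ 60 = 1.0167 L/s.
R = (PIP − Pplat)/V̇ = (26.5 − 21.5) / 1.0167 = 5.0/1.0167 = 4.918 cmH2O·s/L.
C = Vt/(Pplat − PEEP) = 420.0 / (21.5 − 7) = 420.0/14.5 = 28.966 mL/cmH2O.
τ = R × C = 4.918 × 0.02897 L/cmH2O = 0.1425 s.
t = −τ·ln(1 − 0.98) = −0.1425·ln(0.02) = 0.5575 s.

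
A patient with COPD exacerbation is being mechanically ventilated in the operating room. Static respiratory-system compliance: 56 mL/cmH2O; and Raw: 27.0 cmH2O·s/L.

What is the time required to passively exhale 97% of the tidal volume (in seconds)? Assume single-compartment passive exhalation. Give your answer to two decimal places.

5.30

τ = R × C = 27.0 × 56 mL/cmH2O = 27.0 × 0.056 L/cmH2O = 1.512 s.
Exhaled fraction f = 1 − e^(−t/τ) → t = −τ·ln(1 − f) = −1.512·ln(0.03) = 5.302 s.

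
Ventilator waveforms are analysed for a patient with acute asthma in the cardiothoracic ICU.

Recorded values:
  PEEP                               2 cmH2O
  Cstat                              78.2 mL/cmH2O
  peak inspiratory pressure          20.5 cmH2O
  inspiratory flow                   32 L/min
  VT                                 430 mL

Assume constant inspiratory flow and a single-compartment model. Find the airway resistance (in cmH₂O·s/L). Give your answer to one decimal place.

Flow: 32 L/min ÷ 60 = 0.5333 L/s.
Equation of motion (constant flow): PIP = Vt/C + R·V̇ + PEEP.
R·V̇ = PIP − Vt/C − PEEP = 20.5 − 430/78.2 − 2 = 20.5 − 5.499 − 2 = 13.001 cmH2O.
R = 13.001 / 0.5333 = 24.378 cmH2O·s/L.

24.4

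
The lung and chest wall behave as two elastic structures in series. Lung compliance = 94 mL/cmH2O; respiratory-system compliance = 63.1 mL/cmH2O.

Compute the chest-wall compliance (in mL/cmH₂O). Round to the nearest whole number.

192

1/Ccw = 1/Crs − 1/CL.
1/Ccw = 1/63.1 − 1/94 = 0.00521.
Ccw = 191.94 mL/cmH2O.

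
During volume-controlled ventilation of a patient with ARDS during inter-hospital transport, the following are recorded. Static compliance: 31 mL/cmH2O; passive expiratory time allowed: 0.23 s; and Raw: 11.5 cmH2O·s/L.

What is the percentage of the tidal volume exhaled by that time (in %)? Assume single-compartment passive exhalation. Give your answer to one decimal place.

47.5

τ = R × C = 11.5 × 31 mL/cmH2O = 11.5 × 0.031 L/cmH2O = 0.3565 s.
Passive exhalation: V(t)/V₀ = e^(−t/τ) = e^(−0.23/0.3565) = 0.5246.
Fraction exhaled = 1 − 0.5246 = 0.4754 → 47.54%.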